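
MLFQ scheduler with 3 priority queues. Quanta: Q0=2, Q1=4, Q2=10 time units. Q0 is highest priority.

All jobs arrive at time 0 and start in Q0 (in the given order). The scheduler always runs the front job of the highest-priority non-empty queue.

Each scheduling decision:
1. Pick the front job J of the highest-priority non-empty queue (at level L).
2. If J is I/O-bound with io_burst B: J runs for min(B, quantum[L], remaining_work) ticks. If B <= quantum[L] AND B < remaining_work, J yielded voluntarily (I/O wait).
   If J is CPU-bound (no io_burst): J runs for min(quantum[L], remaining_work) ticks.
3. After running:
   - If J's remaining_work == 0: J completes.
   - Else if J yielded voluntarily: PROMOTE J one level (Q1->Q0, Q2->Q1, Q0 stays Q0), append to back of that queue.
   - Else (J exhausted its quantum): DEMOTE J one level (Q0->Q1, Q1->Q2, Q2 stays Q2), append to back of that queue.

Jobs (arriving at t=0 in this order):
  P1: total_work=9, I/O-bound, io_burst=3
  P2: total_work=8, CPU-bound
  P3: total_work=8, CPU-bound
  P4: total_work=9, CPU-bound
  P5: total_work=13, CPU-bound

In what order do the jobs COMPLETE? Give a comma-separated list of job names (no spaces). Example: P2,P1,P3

t=0-2: P1@Q0 runs 2, rem=7, quantum used, demote→Q1. Q0=[P2,P3,P4,P5] Q1=[P1] Q2=[]
t=2-4: P2@Q0 runs 2, rem=6, quantum used, demote→Q1. Q0=[P3,P4,P5] Q1=[P1,P2] Q2=[]
t=4-6: P3@Q0 runs 2, rem=6, quantum used, demote→Q1. Q0=[P4,P5] Q1=[P1,P2,P3] Q2=[]
t=6-8: P4@Q0 runs 2, rem=7, quantum used, demote→Q1. Q0=[P5] Q1=[P1,P2,P3,P4] Q2=[]
t=8-10: P5@Q0 runs 2, rem=11, quantum used, demote→Q1. Q0=[] Q1=[P1,P2,P3,P4,P5] Q2=[]
t=10-13: P1@Q1 runs 3, rem=4, I/O yield, promote→Q0. Q0=[P1] Q1=[P2,P3,P4,P5] Q2=[]
t=13-15: P1@Q0 runs 2, rem=2, quantum used, demote→Q1. Q0=[] Q1=[P2,P3,P4,P5,P1] Q2=[]
t=15-19: P2@Q1 runs 4, rem=2, quantum used, demote→Q2. Q0=[] Q1=[P3,P4,P5,P1] Q2=[P2]
t=19-23: P3@Q1 runs 4, rem=2, quantum used, demote→Q2. Q0=[] Q1=[P4,P5,P1] Q2=[P2,P3]
t=23-27: P4@Q1 runs 4, rem=3, quantum used, demote→Q2. Q0=[] Q1=[P5,P1] Q2=[P2,P3,P4]
t=27-31: P5@Q1 runs 4, rem=7, quantum used, demote→Q2. Q0=[] Q1=[P1] Q2=[P2,P3,P4,P5]
t=31-33: P1@Q1 runs 2, rem=0, completes. Q0=[] Q1=[] Q2=[P2,P3,P4,P5]
t=33-35: P2@Q2 runs 2, rem=0, completes. Q0=[] Q1=[] Q2=[P3,P4,P5]
t=35-37: P3@Q2 runs 2, rem=0, completes. Q0=[] Q1=[] Q2=[P4,P5]
t=37-40: P4@Q2 runs 3, rem=0, completes. Q0=[] Q1=[] Q2=[P5]
t=40-47: P5@Q2 runs 7, rem=0, completes. Q0=[] Q1=[] Q2=[]

Answer: P1,P2,P3,P4,P5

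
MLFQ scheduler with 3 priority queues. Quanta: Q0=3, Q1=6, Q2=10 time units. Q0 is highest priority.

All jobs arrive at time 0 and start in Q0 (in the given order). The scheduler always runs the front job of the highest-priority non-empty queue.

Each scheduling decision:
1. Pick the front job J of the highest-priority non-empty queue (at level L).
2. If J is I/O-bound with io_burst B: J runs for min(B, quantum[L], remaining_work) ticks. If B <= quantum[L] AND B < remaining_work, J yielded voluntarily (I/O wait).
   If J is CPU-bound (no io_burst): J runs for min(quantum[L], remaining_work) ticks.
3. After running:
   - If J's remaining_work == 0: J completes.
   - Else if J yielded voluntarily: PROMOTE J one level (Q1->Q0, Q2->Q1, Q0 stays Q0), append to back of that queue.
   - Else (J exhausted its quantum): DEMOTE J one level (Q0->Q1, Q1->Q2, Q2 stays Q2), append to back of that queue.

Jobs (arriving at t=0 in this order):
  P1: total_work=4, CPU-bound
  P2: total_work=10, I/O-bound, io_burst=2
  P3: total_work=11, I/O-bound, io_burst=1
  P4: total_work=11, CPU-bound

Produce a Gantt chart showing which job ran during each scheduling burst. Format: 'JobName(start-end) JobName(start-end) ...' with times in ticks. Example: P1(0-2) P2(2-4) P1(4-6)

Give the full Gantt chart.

t=0-3: P1@Q0 runs 3, rem=1, quantum used, demote→Q1. Q0=[P2,P3,P4] Q1=[P1] Q2=[]
t=3-5: P2@Q0 runs 2, rem=8, I/O yield, promote→Q0. Q0=[P3,P4,P2] Q1=[P1] Q2=[]
t=5-6: P3@Q0 runs 1, rem=10, I/O yield, promote→Q0. Q0=[P4,P2,P3] Q1=[P1] Q2=[]
t=6-9: P4@Q0 runs 3, rem=8, quantum used, demote→Q1. Q0=[P2,P3] Q1=[P1,P4] Q2=[]
t=9-11: P2@Q0 runs 2, rem=6, I/O yield, promote→Q0. Q0=[P3,P2] Q1=[P1,P4] Q2=[]
t=11-12: P3@Q0 runs 1, rem=9, I/O yield, promote→Q0. Q0=[P2,P3] Q1=[P1,P4] Q2=[]
t=12-14: P2@Q0 runs 2, rem=4, I/O yield, promote→Q0. Q0=[P3,P2] Q1=[P1,P4] Q2=[]
t=14-15: P3@Q0 runs 1, rem=8, I/O yield, promote→Q0. Q0=[P2,P3] Q1=[P1,P4] Q2=[]
t=15-17: P2@Q0 runs 2, rem=2, I/O yield, promote→Q0. Q0=[P3,P2] Q1=[P1,P4] Q2=[]
t=17-18: P3@Q0 runs 1, rem=7, I/O yield, promote→Q0. Q0=[P2,P3] Q1=[P1,P4] Q2=[]
t=18-20: P2@Q0 runs 2, rem=0, completes. Q0=[P3] Q1=[P1,P4] Q2=[]
t=20-21: P3@Q0 runs 1, rem=6, I/O yield, promote→Q0. Q0=[P3] Q1=[P1,P4] Q2=[]
t=21-22: P3@Q0 runs 1, rem=5, I/O yield, promote→Q0. Q0=[P3] Q1=[P1,P4] Q2=[]
t=22-23: P3@Q0 runs 1, rem=4, I/O yield, promote→Q0. Q0=[P3] Q1=[P1,P4] Q2=[]
t=23-24: P3@Q0 runs 1, rem=3, I/O yield, promote→Q0. Q0=[P3] Q1=[P1,P4] Q2=[]
t=24-25: P3@Q0 runs 1, rem=2, I/O yield, promote→Q0. Q0=[P3] Q1=[P1,P4] Q2=[]
t=25-26: P3@Q0 runs 1, rem=1, I/O yield, promote→Q0. Q0=[P3] Q1=[P1,P4] Q2=[]
t=26-27: P3@Q0 runs 1, rem=0, completes. Q0=[] Q1=[P1,P4] Q2=[]
t=27-28: P1@Q1 runs 1, rem=0, completes. Q0=[] Q1=[P4] Q2=[]
t=28-34: P4@Q1 runs 6, rem=2, quantum used, demote→Q2. Q0=[] Q1=[] Q2=[P4]
t=34-36: P4@Q2 runs 2, rem=0, completes. Q0=[] Q1=[] Q2=[]

Answer: P1(0-3) P2(3-5) P3(5-6) P4(6-9) P2(9-11) P3(11-12) P2(12-14) P3(14-15) P2(15-17) P3(17-18) P2(18-20) P3(20-21) P3(21-22) P3(22-23) P3(23-24) P3(24-25) P3(25-26) P3(26-27) P1(27-28) P4(28-34) P4(34-36)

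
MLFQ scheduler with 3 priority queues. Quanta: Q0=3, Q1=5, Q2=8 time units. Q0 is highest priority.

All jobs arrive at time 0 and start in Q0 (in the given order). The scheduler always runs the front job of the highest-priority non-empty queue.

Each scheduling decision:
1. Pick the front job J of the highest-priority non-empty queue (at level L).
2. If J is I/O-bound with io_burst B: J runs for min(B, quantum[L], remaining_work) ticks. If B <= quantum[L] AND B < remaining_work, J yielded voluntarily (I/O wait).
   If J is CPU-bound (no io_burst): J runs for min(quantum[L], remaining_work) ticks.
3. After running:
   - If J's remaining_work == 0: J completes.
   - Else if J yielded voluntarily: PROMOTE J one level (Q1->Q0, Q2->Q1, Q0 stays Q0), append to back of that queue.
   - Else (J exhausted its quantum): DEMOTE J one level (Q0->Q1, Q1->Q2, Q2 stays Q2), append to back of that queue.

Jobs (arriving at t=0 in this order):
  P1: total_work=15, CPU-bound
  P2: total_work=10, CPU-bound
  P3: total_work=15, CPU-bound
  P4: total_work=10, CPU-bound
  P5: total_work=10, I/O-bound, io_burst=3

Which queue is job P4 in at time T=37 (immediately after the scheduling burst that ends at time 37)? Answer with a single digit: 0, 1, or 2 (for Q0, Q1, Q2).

t=0-3: P1@Q0 runs 3, rem=12, quantum used, demote→Q1. Q0=[P2,P3,P4,P5] Q1=[P1] Q2=[]
t=3-6: P2@Q0 runs 3, rem=7, quantum used, demote→Q1. Q0=[P3,P4,P5] Q1=[P1,P2] Q2=[]
t=6-9: P3@Q0 runs 3, rem=12, quantum used, demote→Q1. Q0=[P4,P5] Q1=[P1,P2,P3] Q2=[]
t=9-12: P4@Q0 runs 3, rem=7, quantum used, demote→Q1. Q0=[P5] Q1=[P1,P2,P3,P4] Q2=[]
t=12-15: P5@Q0 runs 3, rem=7, I/O yield, promote→Q0. Q0=[P5] Q1=[P1,P2,P3,P4] Q2=[]
t=15-18: P5@Q0 runs 3, rem=4, I/O yield, promote→Q0. Q0=[P5] Q1=[P1,P2,P3,P4] Q2=[]
t=18-21: P5@Q0 runs 3, rem=1, I/O yield, promote→Q0. Q0=[P5] Q1=[P1,P2,P3,P4] Q2=[]
t=21-22: P5@Q0 runs 1, rem=0, completes. Q0=[] Q1=[P1,P2,P3,P4] Q2=[]
t=22-27: P1@Q1 runs 5, rem=7, quantum used, demote→Q2. Q0=[] Q1=[P2,P3,P4] Q2=[P1]
t=27-32: P2@Q1 runs 5, rem=2, quantum used, demote→Q2. Q0=[] Q1=[P3,P4] Q2=[P1,P2]
t=32-37: P3@Q1 runs 5, rem=7, quantum used, demote→Q2. Q0=[] Q1=[P4] Q2=[P1,P2,P3]
t=37-42: P4@Q1 runs 5, rem=2, quantum used, demote→Q2. Q0=[] Q1=[] Q2=[P1,P2,P3,P4]
t=42-49: P1@Q2 runs 7, rem=0, completes. Q0=[] Q1=[] Q2=[P2,P3,P4]
t=49-51: P2@Q2 runs 2, rem=0, completes. Q0=[] Q1=[] Q2=[P3,P4]
t=51-58: P3@Q2 runs 7, rem=0, completes. Q0=[] Q1=[] Q2=[P4]
t=58-60: P4@Q2 runs 2, rem=0, completes. Q0=[] Q1=[] Q2=[]

Answer: 1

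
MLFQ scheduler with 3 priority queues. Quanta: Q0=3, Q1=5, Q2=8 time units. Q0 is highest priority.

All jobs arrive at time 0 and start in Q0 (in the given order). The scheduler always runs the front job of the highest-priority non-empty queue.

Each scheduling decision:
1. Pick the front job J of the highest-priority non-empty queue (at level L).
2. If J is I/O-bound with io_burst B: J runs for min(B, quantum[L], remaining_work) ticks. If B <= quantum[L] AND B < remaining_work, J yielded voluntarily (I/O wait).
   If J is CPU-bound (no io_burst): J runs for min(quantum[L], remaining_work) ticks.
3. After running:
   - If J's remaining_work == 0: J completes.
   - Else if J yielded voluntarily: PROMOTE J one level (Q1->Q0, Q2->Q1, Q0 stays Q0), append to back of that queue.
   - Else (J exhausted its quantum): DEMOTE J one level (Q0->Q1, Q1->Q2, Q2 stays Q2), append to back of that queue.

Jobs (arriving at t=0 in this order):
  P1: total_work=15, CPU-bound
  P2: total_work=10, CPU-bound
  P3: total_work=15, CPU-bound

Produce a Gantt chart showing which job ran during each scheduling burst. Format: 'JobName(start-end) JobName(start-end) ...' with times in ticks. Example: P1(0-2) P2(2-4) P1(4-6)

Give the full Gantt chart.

Answer: P1(0-3) P2(3-6) P3(6-9) P1(9-14) P2(14-19) P3(19-24) P1(24-31) P2(31-33) P3(33-40)

Derivation:
t=0-3: P1@Q0 runs 3, rem=12, quantum used, demote→Q1. Q0=[P2,P3] Q1=[P1] Q2=[]
t=3-6: P2@Q0 runs 3, rem=7, quantum used, demote→Q1. Q0=[P3] Q1=[P1,P2] Q2=[]
t=6-9: P3@Q0 runs 3, rem=12, quantum used, demote→Q1. Q0=[] Q1=[P1,P2,P3] Q2=[]
t=9-14: P1@Q1 runs 5, rem=7, quantum used, demote→Q2. Q0=[] Q1=[P2,P3] Q2=[P1]
t=14-19: P2@Q1 runs 5, rem=2, quantum used, demote→Q2. Q0=[] Q1=[P3] Q2=[P1,P2]
t=19-24: P3@Q1 runs 5, rem=7, quantum used, demote→Q2. Q0=[] Q1=[] Q2=[P1,P2,P3]
t=24-31: P1@Q2 runs 7, rem=0, completes. Q0=[] Q1=[] Q2=[P2,P3]
t=31-33: P2@Q2 runs 2, rem=0, completes. Q0=[] Q1=[] Q2=[P3]
t=33-40: P3@Q2 runs 7, rem=0, completes. Q0=[] Q1=[] Q2=[]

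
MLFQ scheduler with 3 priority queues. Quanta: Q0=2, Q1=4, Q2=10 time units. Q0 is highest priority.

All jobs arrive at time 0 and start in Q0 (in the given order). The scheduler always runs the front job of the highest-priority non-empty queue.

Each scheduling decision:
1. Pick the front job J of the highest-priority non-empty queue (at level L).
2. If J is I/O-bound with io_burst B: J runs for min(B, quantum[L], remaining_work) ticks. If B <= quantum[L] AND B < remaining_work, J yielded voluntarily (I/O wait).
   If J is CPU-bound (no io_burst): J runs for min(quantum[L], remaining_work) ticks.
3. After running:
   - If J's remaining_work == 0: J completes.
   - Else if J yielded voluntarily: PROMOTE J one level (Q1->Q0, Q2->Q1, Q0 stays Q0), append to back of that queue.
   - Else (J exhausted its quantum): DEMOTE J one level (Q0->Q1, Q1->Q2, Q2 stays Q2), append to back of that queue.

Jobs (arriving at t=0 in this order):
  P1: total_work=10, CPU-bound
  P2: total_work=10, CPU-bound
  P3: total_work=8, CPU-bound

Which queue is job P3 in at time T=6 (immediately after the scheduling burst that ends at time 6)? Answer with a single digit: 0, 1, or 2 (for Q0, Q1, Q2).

t=0-2: P1@Q0 runs 2, rem=8, quantum used, demote→Q1. Q0=[P2,P3] Q1=[P1] Q2=[]
t=2-4: P2@Q0 runs 2, rem=8, quantum used, demote→Q1. Q0=[P3] Q1=[P1,P2] Q2=[]
t=4-6: P3@Q0 runs 2, rem=6, quantum used, demote→Q1. Q0=[] Q1=[P1,P2,P3] Q2=[]
t=6-10: P1@Q1 runs 4, rem=4, quantum used, demote→Q2. Q0=[] Q1=[P2,P3] Q2=[P1]
t=10-14: P2@Q1 runs 4, rem=4, quantum used, demote→Q2. Q0=[] Q1=[P3] Q2=[P1,P2]
t=14-18: P3@Q1 runs 4, rem=2, quantum used, demote→Q2. Q0=[] Q1=[] Q2=[P1,P2,P3]
t=18-22: P1@Q2 runs 4, rem=0, completes. Q0=[] Q1=[] Q2=[P2,P3]
t=22-26: P2@Q2 runs 4, rem=0, completes. Q0=[] Q1=[] Q2=[P3]
t=26-28: P3@Q2 runs 2, rem=0, completes. Q0=[] Q1=[] Q2=[]

Answer: 1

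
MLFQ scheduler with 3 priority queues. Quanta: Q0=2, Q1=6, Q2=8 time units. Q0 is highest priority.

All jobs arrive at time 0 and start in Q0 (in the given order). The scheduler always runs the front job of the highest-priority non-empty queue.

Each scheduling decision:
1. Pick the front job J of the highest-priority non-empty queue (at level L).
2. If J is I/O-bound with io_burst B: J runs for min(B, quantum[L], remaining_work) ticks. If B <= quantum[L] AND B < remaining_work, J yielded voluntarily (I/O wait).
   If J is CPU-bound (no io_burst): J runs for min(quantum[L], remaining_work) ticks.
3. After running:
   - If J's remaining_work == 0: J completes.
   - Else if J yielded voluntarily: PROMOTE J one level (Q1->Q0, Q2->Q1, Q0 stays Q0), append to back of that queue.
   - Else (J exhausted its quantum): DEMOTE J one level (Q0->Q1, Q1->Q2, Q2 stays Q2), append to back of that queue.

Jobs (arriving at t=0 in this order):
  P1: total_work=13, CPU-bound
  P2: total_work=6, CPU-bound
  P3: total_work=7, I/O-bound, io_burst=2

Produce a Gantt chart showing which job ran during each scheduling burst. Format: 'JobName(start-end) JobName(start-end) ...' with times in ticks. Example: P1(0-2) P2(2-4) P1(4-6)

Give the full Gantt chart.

Answer: P1(0-2) P2(2-4) P3(4-6) P3(6-8) P3(8-10) P3(10-11) P1(11-17) P2(17-21) P1(21-26)

Derivation:
t=0-2: P1@Q0 runs 2, rem=11, quantum used, demote→Q1. Q0=[P2,P3] Q1=[P1] Q2=[]
t=2-4: P2@Q0 runs 2, rem=4, quantum used, demote→Q1. Q0=[P3] Q1=[P1,P2] Q2=[]
t=4-6: P3@Q0 runs 2, rem=5, I/O yield, promote→Q0. Q0=[P3] Q1=[P1,P2] Q2=[]
t=6-8: P3@Q0 runs 2, rem=3, I/O yield, promote→Q0. Q0=[P3] Q1=[P1,P2] Q2=[]
t=8-10: P3@Q0 runs 2, rem=1, I/O yield, promote→Q0. Q0=[P3] Q1=[P1,P2] Q2=[]
t=10-11: P3@Q0 runs 1, rem=0, completes. Q0=[] Q1=[P1,P2] Q2=[]
t=11-17: P1@Q1 runs 6, rem=5, quantum used, demote→Q2. Q0=[] Q1=[P2] Q2=[P1]
t=17-21: P2@Q1 runs 4, rem=0, completes. Q0=[] Q1=[] Q2=[P1]
t=21-26: P1@Q2 runs 5, rem=0, completes. Q0=[] Q1=[] Q2=[]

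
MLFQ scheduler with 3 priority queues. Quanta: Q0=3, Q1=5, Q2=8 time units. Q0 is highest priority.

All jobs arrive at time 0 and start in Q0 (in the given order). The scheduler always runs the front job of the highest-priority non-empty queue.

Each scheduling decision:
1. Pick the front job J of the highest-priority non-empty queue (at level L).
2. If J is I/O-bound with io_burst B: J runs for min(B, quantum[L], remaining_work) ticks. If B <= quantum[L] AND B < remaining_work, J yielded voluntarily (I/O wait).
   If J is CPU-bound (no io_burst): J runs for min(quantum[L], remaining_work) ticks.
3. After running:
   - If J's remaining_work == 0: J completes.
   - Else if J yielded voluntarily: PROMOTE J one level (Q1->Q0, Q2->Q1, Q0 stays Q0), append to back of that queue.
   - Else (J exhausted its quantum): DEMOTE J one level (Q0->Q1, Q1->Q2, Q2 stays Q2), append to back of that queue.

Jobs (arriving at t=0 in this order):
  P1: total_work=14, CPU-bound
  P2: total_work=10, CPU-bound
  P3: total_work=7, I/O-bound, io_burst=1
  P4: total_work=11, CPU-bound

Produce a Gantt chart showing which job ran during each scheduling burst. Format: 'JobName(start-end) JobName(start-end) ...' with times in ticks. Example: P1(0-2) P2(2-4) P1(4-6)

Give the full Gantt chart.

t=0-3: P1@Q0 runs 3, rem=11, quantum used, demote→Q1. Q0=[P2,P3,P4] Q1=[P1] Q2=[]
t=3-6: P2@Q0 runs 3, rem=7, quantum used, demote→Q1. Q0=[P3,P4] Q1=[P1,P2] Q2=[]
t=6-7: P3@Q0 runs 1, rem=6, I/O yield, promote→Q0. Q0=[P4,P3] Q1=[P1,P2] Q2=[]
t=7-10: P4@Q0 runs 3, rem=8, quantum used, demote→Q1. Q0=[P3] Q1=[P1,P2,P4] Q2=[]
t=10-11: P3@Q0 runs 1, rem=5, I/O yield, promote→Q0. Q0=[P3] Q1=[P1,P2,P4] Q2=[]
t=11-12: P3@Q0 runs 1, rem=4, I/O yield, promote→Q0. Q0=[P3] Q1=[P1,P2,P4] Q2=[]
t=12-13: P3@Q0 runs 1, rem=3, I/O yield, promote→Q0. Q0=[P3] Q1=[P1,P2,P4] Q2=[]
t=13-14: P3@Q0 runs 1, rem=2, I/O yield, promote→Q0. Q0=[P3] Q1=[P1,P2,P4] Q2=[]
t=14-15: P3@Q0 runs 1, rem=1, I/O yield, promote→Q0. Q0=[P3] Q1=[P1,P2,P4] Q2=[]
t=15-16: P3@Q0 runs 1, rem=0, completes. Q0=[] Q1=[P1,P2,P4] Q2=[]
t=16-21: P1@Q1 runs 5, rem=6, quantum used, demote→Q2. Q0=[] Q1=[P2,P4] Q2=[P1]
t=21-26: P2@Q1 runs 5, rem=2, quantum used, demote→Q2. Q0=[] Q1=[P4] Q2=[P1,P2]
t=26-31: P4@Q1 runs 5, rem=3, quantum used, demote→Q2. Q0=[] Q1=[] Q2=[P1,P2,P4]
t=31-37: P1@Q2 runs 6, rem=0, completes. Q0=[] Q1=[] Q2=[P2,P4]
t=37-39: P2@Q2 runs 2, rem=0, completes. Q0=[] Q1=[] Q2=[P4]
t=39-42: P4@Q2 runs 3, rem=0, completes. Q0=[] Q1=[] Q2=[]

Answer: P1(0-3) P2(3-6) P3(6-7) P4(7-10) P3(10-11) P3(11-12) P3(12-13) P3(13-14) P3(14-15) P3(15-16) P1(16-21) P2(21-26) P4(26-31) P1(31-37) P2(37-39) P4(39-42)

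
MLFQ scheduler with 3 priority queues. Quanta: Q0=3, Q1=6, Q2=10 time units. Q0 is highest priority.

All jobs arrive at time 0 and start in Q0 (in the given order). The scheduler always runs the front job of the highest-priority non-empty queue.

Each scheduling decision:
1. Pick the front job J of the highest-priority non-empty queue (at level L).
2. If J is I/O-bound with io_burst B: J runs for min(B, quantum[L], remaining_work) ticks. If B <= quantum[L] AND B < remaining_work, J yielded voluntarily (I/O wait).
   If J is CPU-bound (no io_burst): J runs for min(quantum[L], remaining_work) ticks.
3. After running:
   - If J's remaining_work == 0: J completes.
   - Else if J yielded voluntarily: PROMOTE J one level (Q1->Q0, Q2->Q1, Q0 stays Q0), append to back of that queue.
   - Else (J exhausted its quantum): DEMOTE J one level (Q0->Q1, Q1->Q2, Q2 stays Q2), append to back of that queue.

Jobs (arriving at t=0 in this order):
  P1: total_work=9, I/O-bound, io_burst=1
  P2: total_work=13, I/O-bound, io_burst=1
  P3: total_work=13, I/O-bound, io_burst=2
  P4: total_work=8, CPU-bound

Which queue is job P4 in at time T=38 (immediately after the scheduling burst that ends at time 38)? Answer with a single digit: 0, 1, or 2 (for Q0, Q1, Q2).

Answer: 1

Derivation:
t=0-1: P1@Q0 runs 1, rem=8, I/O yield, promote→Q0. Q0=[P2,P3,P4,P1] Q1=[] Q2=[]
t=1-2: P2@Q0 runs 1, rem=12, I/O yield, promote→Q0. Q0=[P3,P4,P1,P2] Q1=[] Q2=[]
t=2-4: P3@Q0 runs 2, rem=11, I/O yield, promote→Q0. Q0=[P4,P1,P2,P3] Q1=[] Q2=[]
t=4-7: P4@Q0 runs 3, rem=5, quantum used, demote→Q1. Q0=[P1,P2,P3] Q1=[P4] Q2=[]
t=7-8: P1@Q0 runs 1, rem=7, I/O yield, promote→Q0. Q0=[P2,P3,P1] Q1=[P4] Q2=[]
t=8-9: P2@Q0 runs 1, rem=11, I/O yield, promote→Q0. Q0=[P3,P1,P2] Q1=[P4] Q2=[]
t=9-11: P3@Q0 runs 2, rem=9, I/O yield, promote→Q0. Q0=[P1,P2,P3] Q1=[P4] Q2=[]
t=11-12: P1@Q0 runs 1, rem=6, I/O yield, promote→Q0. Q0=[P2,P3,P1] Q1=[P4] Q2=[]
t=12-13: P2@Q0 runs 1, rem=10, I/O yield, promote→Q0. Q0=[P3,P1,P2] Q1=[P4] Q2=[]
t=13-15: P3@Q0 runs 2, rem=7, I/O yield, promote→Q0. Q0=[P1,P2,P3] Q1=[P4] Q2=[]
t=15-16: P1@Q0 runs 1, rem=5, I/O yield, promote→Q0. Q0=[P2,P3,P1] Q1=[P4] Q2=[]
t=16-17: P2@Q0 runs 1, rem=9, I/O yield, promote→Q0. Q0=[P3,P1,P2] Q1=[P4] Q2=[]
t=17-19: P3@Q0 runs 2, rem=5, I/O yield, promote→Q0. Q0=[P1,P2,P3] Q1=[P4] Q2=[]
t=19-20: P1@Q0 runs 1, rem=4, I/O yield, promote→Q0. Q0=[P2,P3,P1] Q1=[P4] Q2=[]
t=20-21: P2@Q0 runs 1, rem=8, I/O yield, promote→Q0. Q0=[P3,P1,P2] Q1=[P4] Q2=[]
t=21-23: P3@Q0 runs 2, rem=3, I/O yield, promote→Q0. Q0=[P1,P2,P3] Q1=[P4] Q2=[]
t=23-24: P1@Q0 runs 1, rem=3, I/O yield, promote→Q0. Q0=[P2,P3,P1] Q1=[P4] Q2=[]
t=24-25: P2@Q0 runs 1, rem=7, I/O yield, promote→Q0. Q0=[P3,P1,P2] Q1=[P4] Q2=[]
t=25-27: P3@Q0 runs 2, rem=1, I/O yield, promote→Q0. Q0=[P1,P2,P3] Q1=[P4] Q2=[]
t=27-28: P1@Q0 runs 1, rem=2, I/O yield, promote→Q0. Q0=[P2,P3,P1] Q1=[P4] Q2=[]
t=28-29: P2@Q0 runs 1, rem=6, I/O yield, promote→Q0. Q0=[P3,P1,P2] Q1=[P4] Q2=[]
t=29-30: P3@Q0 runs 1, rem=0, completes. Q0=[P1,P2] Q1=[P4] Q2=[]
t=30-31: P1@Q0 runs 1, rem=1, I/O yield, promote→Q0. Q0=[P2,P1] Q1=[P4] Q2=[]
t=31-32: P2@Q0 runs 1, rem=5, I/O yield, promote→Q0. Q0=[P1,P2] Q1=[P4] Q2=[]
t=32-33: P1@Q0 runs 1, rem=0, completes. Q0=[P2] Q1=[P4] Q2=[]
t=33-34: P2@Q0 runs 1, rem=4, I/O yield, promote→Q0. Q0=[P2] Q1=[P4] Q2=[]
t=34-35: P2@Q0 runs 1, rem=3, I/O yield, promote→Q0. Q0=[P2] Q1=[P4] Q2=[]
t=35-36: P2@Q0 runs 1, rem=2, I/O yield, promote→Q0. Q0=[P2] Q1=[P4] Q2=[]
t=36-37: P2@Q0 runs 1, rem=1, I/O yield, promote→Q0. Q0=[P2] Q1=[P4] Q2=[]
t=37-38: P2@Q0 runs 1, rem=0, completes. Q0=[] Q1=[P4] Q2=[]
t=38-43: P4@Q1 runs 5, rem=0, completes. Q0=[] Q1=[] Q2=[]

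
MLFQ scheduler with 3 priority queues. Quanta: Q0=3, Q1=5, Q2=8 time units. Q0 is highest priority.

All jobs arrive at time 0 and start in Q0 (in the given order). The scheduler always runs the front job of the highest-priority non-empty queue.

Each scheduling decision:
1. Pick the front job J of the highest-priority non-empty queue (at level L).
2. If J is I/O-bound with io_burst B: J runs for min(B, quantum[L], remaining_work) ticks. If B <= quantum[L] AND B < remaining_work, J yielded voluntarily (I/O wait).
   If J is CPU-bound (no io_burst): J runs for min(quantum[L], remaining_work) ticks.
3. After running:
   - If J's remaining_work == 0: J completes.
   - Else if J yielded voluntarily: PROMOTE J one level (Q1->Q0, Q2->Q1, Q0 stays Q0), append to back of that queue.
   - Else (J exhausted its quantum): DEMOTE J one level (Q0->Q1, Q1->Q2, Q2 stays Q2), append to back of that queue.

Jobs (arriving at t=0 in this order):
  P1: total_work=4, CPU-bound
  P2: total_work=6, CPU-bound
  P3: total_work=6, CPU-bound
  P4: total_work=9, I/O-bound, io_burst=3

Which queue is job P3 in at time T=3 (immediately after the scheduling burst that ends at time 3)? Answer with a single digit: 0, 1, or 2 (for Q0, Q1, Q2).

t=0-3: P1@Q0 runs 3, rem=1, quantum used, demote→Q1. Q0=[P2,P3,P4] Q1=[P1] Q2=[]
t=3-6: P2@Q0 runs 3, rem=3, quantum used, demote→Q1. Q0=[P3,P4] Q1=[P1,P2] Q2=[]
t=6-9: P3@Q0 runs 3, rem=3, quantum used, demote→Q1. Q0=[P4] Q1=[P1,P2,P3] Q2=[]
t=9-12: P4@Q0 runs 3, rem=6, I/O yield, promote→Q0. Q0=[P4] Q1=[P1,P2,P3] Q2=[]
t=12-15: P4@Q0 runs 3, rem=3, I/O yield, promote→Q0. Q0=[P4] Q1=[P1,P2,P3] Q2=[]
t=15-18: P4@Q0 runs 3, rem=0, completes. Q0=[] Q1=[P1,P2,P3] Q2=[]
t=18-19: P1@Q1 runs 1, rem=0, completes. Q0=[] Q1=[P2,P3] Q2=[]
t=19-22: P2@Q1 runs 3, rem=0, completes. Q0=[] Q1=[P3] Q2=[]
t=22-25: P3@Q1 runs 3, rem=0, completes. Q0=[] Q1=[] Q2=[]

Answer: 0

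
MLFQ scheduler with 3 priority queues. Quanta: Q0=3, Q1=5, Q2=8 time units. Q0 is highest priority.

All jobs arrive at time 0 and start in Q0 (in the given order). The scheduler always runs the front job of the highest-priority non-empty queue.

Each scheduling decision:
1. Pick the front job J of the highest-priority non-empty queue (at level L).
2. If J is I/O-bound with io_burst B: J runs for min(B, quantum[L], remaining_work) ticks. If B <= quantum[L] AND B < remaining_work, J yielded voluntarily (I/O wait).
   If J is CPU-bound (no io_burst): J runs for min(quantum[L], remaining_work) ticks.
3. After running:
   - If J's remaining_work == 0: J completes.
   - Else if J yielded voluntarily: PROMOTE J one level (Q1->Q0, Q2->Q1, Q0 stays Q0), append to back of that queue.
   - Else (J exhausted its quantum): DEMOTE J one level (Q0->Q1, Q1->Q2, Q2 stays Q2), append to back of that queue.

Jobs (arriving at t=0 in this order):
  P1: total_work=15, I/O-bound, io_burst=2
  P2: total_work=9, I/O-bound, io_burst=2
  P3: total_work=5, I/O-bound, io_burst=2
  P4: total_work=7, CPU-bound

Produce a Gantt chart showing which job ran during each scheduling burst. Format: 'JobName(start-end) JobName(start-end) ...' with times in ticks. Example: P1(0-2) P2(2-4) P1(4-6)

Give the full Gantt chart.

Answer: P1(0-2) P2(2-4) P3(4-6) P4(6-9) P1(9-11) P2(11-13) P3(13-15) P1(15-17) P2(17-19) P3(19-20) P1(20-22) P2(22-24) P1(24-26) P2(26-27) P1(27-29) P1(29-31) P1(31-32) P4(32-36)

Derivation:
t=0-2: P1@Q0 runs 2, rem=13, I/O yield, promote→Q0. Q0=[P2,P3,P4,P1] Q1=[] Q2=[]
t=2-4: P2@Q0 runs 2, rem=7, I/O yield, promote→Q0. Q0=[P3,P4,P1,P2] Q1=[] Q2=[]
t=4-6: P3@Q0 runs 2, rem=3, I/O yield, promote→Q0. Q0=[P4,P1,P2,P3] Q1=[] Q2=[]
t=6-9: P4@Q0 runs 3, rem=4, quantum used, demote→Q1. Q0=[P1,P2,P3] Q1=[P4] Q2=[]
t=9-11: P1@Q0 runs 2, rem=11, I/O yield, promote→Q0. Q0=[P2,P3,P1] Q1=[P4] Q2=[]
t=11-13: P2@Q0 runs 2, rem=5, I/O yield, promote→Q0. Q0=[P3,P1,P2] Q1=[P4] Q2=[]
t=13-15: P3@Q0 runs 2, rem=1, I/O yield, promote→Q0. Q0=[P1,P2,P3] Q1=[P4] Q2=[]
t=15-17: P1@Q0 runs 2, rem=9, I/O yield, promote→Q0. Q0=[P2,P3,P1] Q1=[P4] Q2=[]
t=17-19: P2@Q0 runs 2, rem=3, I/O yield, promote→Q0. Q0=[P3,P1,P2] Q1=[P4] Q2=[]
t=19-20: P3@Q0 runs 1, rem=0, completes. Q0=[P1,P2] Q1=[P4] Q2=[]
t=20-22: P1@Q0 runs 2, rem=7, I/O yield, promote→Q0. Q0=[P2,P1] Q1=[P4] Q2=[]
t=22-24: P2@Q0 runs 2, rem=1, I/O yield, promote→Q0. Q0=[P1,P2] Q1=[P4] Q2=[]
t=24-26: P1@Q0 runs 2, rem=5, I/O yield, promote→Q0. Q0=[P2,P1] Q1=[P4] Q2=[]
t=26-27: P2@Q0 runs 1, rem=0, completes. Q0=[P1] Q1=[P4] Q2=[]
t=27-29: P1@Q0 runs 2, rem=3, I/O yield, promote→Q0. Q0=[P1] Q1=[P4] Q2=[]
t=29-31: P1@Q0 runs 2, rem=1, I/O yield, promote→Q0. Q0=[P1] Q1=[P4] Q2=[]
t=31-32: P1@Q0 runs 1, rem=0, completes. Q0=[] Q1=[P4] Q2=[]
t=32-36: P4@Q1 runs 4, rem=0, completes. Q0=[] Q1=[] Q2=[]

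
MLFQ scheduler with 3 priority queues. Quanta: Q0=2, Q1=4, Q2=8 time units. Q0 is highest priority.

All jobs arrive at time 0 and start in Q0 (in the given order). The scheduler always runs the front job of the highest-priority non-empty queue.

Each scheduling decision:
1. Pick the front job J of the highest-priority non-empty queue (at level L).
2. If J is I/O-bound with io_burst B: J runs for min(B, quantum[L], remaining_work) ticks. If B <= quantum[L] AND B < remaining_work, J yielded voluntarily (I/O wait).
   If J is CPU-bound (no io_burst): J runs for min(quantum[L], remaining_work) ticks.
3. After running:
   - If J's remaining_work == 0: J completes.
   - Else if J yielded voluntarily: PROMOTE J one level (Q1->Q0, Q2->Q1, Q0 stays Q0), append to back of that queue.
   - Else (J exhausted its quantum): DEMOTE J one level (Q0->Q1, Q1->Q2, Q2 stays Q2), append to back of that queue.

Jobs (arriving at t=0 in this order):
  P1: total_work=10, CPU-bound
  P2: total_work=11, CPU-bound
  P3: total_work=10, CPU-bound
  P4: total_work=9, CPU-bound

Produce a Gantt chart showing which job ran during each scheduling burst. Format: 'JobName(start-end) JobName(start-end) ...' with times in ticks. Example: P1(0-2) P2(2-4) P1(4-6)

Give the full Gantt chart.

t=0-2: P1@Q0 runs 2, rem=8, quantum used, demote→Q1. Q0=[P2,P3,P4] Q1=[P1] Q2=[]
t=2-4: P2@Q0 runs 2, rem=9, quantum used, demote→Q1. Q0=[P3,P4] Q1=[P1,P2] Q2=[]
t=4-6: P3@Q0 runs 2, rem=8, quantum used, demote→Q1. Q0=[P4] Q1=[P1,P2,P3] Q2=[]
t=6-8: P4@Q0 runs 2, rem=7, quantum used, demote→Q1. Q0=[] Q1=[P1,P2,P3,P4] Q2=[]
t=8-12: P1@Q1 runs 4, rem=4, quantum used, demote→Q2. Q0=[] Q1=[P2,P3,P4] Q2=[P1]
t=12-16: P2@Q1 runs 4, rem=5, quantum used, demote→Q2. Q0=[] Q1=[P3,P4] Q2=[P1,P2]
t=16-20: P3@Q1 runs 4, rem=4, quantum used, demote→Q2. Q0=[] Q1=[P4] Q2=[P1,P2,P3]
t=20-24: P4@Q1 runs 4, rem=3, quantum used, demote→Q2. Q0=[] Q1=[] Q2=[P1,P2,P3,P4]
t=24-28: P1@Q2 runs 4, rem=0, completes. Q0=[] Q1=[] Q2=[P2,P3,P4]
t=28-33: P2@Q2 runs 5, rem=0, completes. Q0=[] Q1=[] Q2=[P3,P4]
t=33-37: P3@Q2 runs 4, rem=0, completes. Q0=[] Q1=[] Q2=[P4]
t=37-40: P4@Q2 runs 3, rem=0, completes. Q0=[] Q1=[] Q2=[]

Answer: P1(0-2) P2(2-4) P3(4-6) P4(6-8) P1(8-12) P2(12-16) P3(16-20) P4(20-24) P1(24-28) P2(28-33) P3(33-37) P4(37-40)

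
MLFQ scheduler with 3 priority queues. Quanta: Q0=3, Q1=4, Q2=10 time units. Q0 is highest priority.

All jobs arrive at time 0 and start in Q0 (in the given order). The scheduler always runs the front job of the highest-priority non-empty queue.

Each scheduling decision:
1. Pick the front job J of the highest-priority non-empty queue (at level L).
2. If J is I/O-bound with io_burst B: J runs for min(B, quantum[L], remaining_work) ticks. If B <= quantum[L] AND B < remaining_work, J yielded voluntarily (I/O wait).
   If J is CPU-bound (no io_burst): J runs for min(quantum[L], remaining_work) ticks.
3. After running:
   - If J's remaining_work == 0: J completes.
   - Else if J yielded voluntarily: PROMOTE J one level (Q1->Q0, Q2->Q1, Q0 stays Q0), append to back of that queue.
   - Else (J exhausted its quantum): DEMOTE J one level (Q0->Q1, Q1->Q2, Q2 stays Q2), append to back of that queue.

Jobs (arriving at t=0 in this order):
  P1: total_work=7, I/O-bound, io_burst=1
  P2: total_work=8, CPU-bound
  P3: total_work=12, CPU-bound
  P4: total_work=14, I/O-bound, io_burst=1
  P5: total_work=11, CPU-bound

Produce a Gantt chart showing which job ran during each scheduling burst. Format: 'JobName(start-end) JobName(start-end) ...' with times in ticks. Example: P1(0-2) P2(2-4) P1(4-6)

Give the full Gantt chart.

Answer: P1(0-1) P2(1-4) P3(4-7) P4(7-8) P5(8-11) P1(11-12) P4(12-13) P1(13-14) P4(14-15) P1(15-16) P4(16-17) P1(17-18) P4(18-19) P1(19-20) P4(20-21) P1(21-22) P4(22-23) P4(23-24) P4(24-25) P4(25-26) P4(26-27) P4(27-28) P4(28-29) P4(29-30) P2(30-34) P3(34-38) P5(38-42) P2(42-43) P3(43-48) P5(48-52)

Derivation:
t=0-1: P1@Q0 runs 1, rem=6, I/O yield, promote→Q0. Q0=[P2,P3,P4,P5,P1] Q1=[] Q2=[]
t=1-4: P2@Q0 runs 3, rem=5, quantum used, demote→Q1. Q0=[P3,P4,P5,P1] Q1=[P2] Q2=[]
t=4-7: P3@Q0 runs 3, rem=9, quantum used, demote→Q1. Q0=[P4,P5,P1] Q1=[P2,P3] Q2=[]
t=7-8: P4@Q0 runs 1, rem=13, I/O yield, promote→Q0. Q0=[P5,P1,P4] Q1=[P2,P3] Q2=[]
t=8-11: P5@Q0 runs 3, rem=8, quantum used, demote→Q1. Q0=[P1,P4] Q1=[P2,P3,P5] Q2=[]
t=11-12: P1@Q0 runs 1, rem=5, I/O yield, promote→Q0. Q0=[P4,P1] Q1=[P2,P3,P5] Q2=[]
t=12-13: P4@Q0 runs 1, rem=12, I/O yield, promote→Q0. Q0=[P1,P4] Q1=[P2,P3,P5] Q2=[]
t=13-14: P1@Q0 runs 1, rem=4, I/O yield, promote→Q0. Q0=[P4,P1] Q1=[P2,P3,P5] Q2=[]
t=14-15: P4@Q0 runs 1, rem=11, I/O yield, promote→Q0. Q0=[P1,P4] Q1=[P2,P3,P5] Q2=[]
t=15-16: P1@Q0 runs 1, rem=3, I/O yield, promote→Q0. Q0=[P4,P1] Q1=[P2,P3,P5] Q2=[]
t=16-17: P4@Q0 runs 1, rem=10, I/O yield, promote→Q0. Q0=[P1,P4] Q1=[P2,P3,P5] Q2=[]
t=17-18: P1@Q0 runs 1, rem=2, I/O yield, promote→Q0. Q0=[P4,P1] Q1=[P2,P3,P5] Q2=[]
t=18-19: P4@Q0 runs 1, rem=9, I/O yield, promote→Q0. Q0=[P1,P4] Q1=[P2,P3,P5] Q2=[]
t=19-20: P1@Q0 runs 1, rem=1, I/O yield, promote→Q0. Q0=[P4,P1] Q1=[P2,P3,P5] Q2=[]
t=20-21: P4@Q0 runs 1, rem=8, I/O yield, promote→Q0. Q0=[P1,P4] Q1=[P2,P3,P5] Q2=[]
t=21-22: P1@Q0 runs 1, rem=0, completes. Q0=[P4] Q1=[P2,P3,P5] Q2=[]
t=22-23: P4@Q0 runs 1, rem=7, I/O yield, promote→Q0. Q0=[P4] Q1=[P2,P3,P5] Q2=[]
t=23-24: P4@Q0 runs 1, rem=6, I/O yield, promote→Q0. Q0=[P4] Q1=[P2,P3,P5] Q2=[]
t=24-25: P4@Q0 runs 1, rem=5, I/O yield, promote→Q0. Q0=[P4] Q1=[P2,P3,P5] Q2=[]
t=25-26: P4@Q0 runs 1, rem=4, I/O yield, promote→Q0. Q0=[P4] Q1=[P2,P3,P5] Q2=[]
t=26-27: P4@Q0 runs 1, rem=3, I/O yield, promote→Q0. Q0=[P4] Q1=[P2,P3,P5] Q2=[]
t=27-28: P4@Q0 runs 1, rem=2, I/O yield, promote→Q0. Q0=[P4] Q1=[P2,P3,P5] Q2=[]
t=28-29: P4@Q0 runs 1, rem=1, I/O yield, promote→Q0. Q0=[P4] Q1=[P2,P3,P5] Q2=[]
t=29-30: P4@Q0 runs 1, rem=0, completes. Q0=[] Q1=[P2,P3,P5] Q2=[]
t=30-34: P2@Q1 runs 4, rem=1, quantum used, demote→Q2. Q0=[] Q1=[P3,P5] Q2=[P2]
t=34-38: P3@Q1 runs 4, rem=5, quantum used, demote→Q2. Q0=[] Q1=[P5] Q2=[P2,P3]
t=38-42: P5@Q1 runs 4, rem=4, quantum used, demote→Q2. Q0=[] Q1=[] Q2=[P2,P3,P5]
t=42-43: P2@Q2 runs 1, rem=0, completes. Q0=[] Q1=[] Q2=[P3,P5]
t=43-48: P3@Q2 runs 5, rem=0, completes. Q0=[] Q1=[] Q2=[P5]
t=48-52: P5@Q2 runs 4, rem=0, completes. Q0=[] Q1=[] Q2=[]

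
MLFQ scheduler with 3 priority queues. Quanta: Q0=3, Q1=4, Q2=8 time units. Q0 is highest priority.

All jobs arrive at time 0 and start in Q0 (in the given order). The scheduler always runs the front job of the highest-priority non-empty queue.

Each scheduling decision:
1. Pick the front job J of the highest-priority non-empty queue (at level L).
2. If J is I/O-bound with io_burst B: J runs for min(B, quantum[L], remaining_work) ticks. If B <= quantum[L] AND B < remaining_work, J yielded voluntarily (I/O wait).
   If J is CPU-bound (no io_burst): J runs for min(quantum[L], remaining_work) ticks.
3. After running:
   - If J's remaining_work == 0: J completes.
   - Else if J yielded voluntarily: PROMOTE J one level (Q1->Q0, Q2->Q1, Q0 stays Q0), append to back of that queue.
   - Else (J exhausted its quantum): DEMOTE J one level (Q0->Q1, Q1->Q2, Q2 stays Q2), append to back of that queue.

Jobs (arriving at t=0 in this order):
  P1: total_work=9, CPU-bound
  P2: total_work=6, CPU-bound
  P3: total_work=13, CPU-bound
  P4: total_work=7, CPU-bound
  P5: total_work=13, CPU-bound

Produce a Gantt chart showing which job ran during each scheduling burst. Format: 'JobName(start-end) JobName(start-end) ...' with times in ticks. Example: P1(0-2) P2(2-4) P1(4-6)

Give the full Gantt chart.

Answer: P1(0-3) P2(3-6) P3(6-9) P4(9-12) P5(12-15) P1(15-19) P2(19-22) P3(22-26) P4(26-30) P5(30-34) P1(34-36) P3(36-42) P5(42-48)

Derivation:
t=0-3: P1@Q0 runs 3, rem=6, quantum used, demote→Q1. Q0=[P2,P3,P4,P5] Q1=[P1] Q2=[]
t=3-6: P2@Q0 runs 3, rem=3, quantum used, demote→Q1. Q0=[P3,P4,P5] Q1=[P1,P2] Q2=[]
t=6-9: P3@Q0 runs 3, rem=10, quantum used, demote→Q1. Q0=[P4,P5] Q1=[P1,P2,P3] Q2=[]
t=9-12: P4@Q0 runs 3, rem=4, quantum used, demote→Q1. Q0=[P5] Q1=[P1,P2,P3,P4] Q2=[]
t=12-15: P5@Q0 runs 3, rem=10, quantum used, demote→Q1. Q0=[] Q1=[P1,P2,P3,P4,P5] Q2=[]
t=15-19: P1@Q1 runs 4, rem=2, quantum used, demote→Q2. Q0=[] Q1=[P2,P3,P4,P5] Q2=[P1]
t=19-22: P2@Q1 runs 3, rem=0, completes. Q0=[] Q1=[P3,P4,P5] Q2=[P1]
t=22-26: P3@Q1 runs 4, rem=6, quantum used, demote→Q2. Q0=[] Q1=[P4,P5] Q2=[P1,P3]
t=26-30: P4@Q1 runs 4, rem=0, completes. Q0=[] Q1=[P5] Q2=[P1,P3]
t=30-34: P5@Q1 runs 4, rem=6, quantum used, demote→Q2. Q0=[] Q1=[] Q2=[P1,P3,P5]
t=34-36: P1@Q2 runs 2, rem=0, completes. Q0=[] Q1=[] Q2=[P3,P5]
t=36-42: P3@Q2 runs 6, rem=0, completes. Q0=[] Q1=[] Q2=[P5]
t=42-48: P5@Q2 runs 6, rem=0, completes. Q0=[] Q1=[] Q2=[]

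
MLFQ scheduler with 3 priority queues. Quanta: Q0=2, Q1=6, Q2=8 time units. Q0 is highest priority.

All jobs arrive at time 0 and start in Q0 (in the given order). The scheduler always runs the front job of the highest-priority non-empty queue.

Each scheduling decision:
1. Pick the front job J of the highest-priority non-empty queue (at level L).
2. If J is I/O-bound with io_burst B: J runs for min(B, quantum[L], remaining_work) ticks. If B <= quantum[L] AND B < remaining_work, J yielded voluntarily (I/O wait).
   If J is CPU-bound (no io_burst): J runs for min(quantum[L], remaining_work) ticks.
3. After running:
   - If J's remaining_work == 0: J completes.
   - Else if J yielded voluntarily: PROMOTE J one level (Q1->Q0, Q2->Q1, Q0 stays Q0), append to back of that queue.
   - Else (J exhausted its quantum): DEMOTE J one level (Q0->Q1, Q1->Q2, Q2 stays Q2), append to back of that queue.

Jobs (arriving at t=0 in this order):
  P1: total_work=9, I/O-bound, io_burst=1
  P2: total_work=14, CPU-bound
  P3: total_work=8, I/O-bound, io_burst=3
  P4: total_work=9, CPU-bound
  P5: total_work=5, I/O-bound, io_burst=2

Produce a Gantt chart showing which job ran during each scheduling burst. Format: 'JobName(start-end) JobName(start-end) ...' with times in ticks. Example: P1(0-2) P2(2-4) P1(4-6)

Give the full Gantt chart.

Answer: P1(0-1) P2(1-3) P3(3-5) P4(5-7) P5(7-9) P1(9-10) P5(10-12) P1(12-13) P5(13-14) P1(14-15) P1(15-16) P1(16-17) P1(17-18) P1(18-19) P1(19-20) P2(20-26) P3(26-29) P3(29-31) P4(31-37) P3(37-38) P2(38-44) P4(44-45)

Derivation:
t=0-1: P1@Q0 runs 1, rem=8, I/O yield, promote→Q0. Q0=[P2,P3,P4,P5,P1] Q1=[] Q2=[]
t=1-3: P2@Q0 runs 2, rem=12, quantum used, demote→Q1. Q0=[P3,P4,P5,P1] Q1=[P2] Q2=[]
t=3-5: P3@Q0 runs 2, rem=6, quantum used, demote→Q1. Q0=[P4,P5,P1] Q1=[P2,P3] Q2=[]
t=5-7: P4@Q0 runs 2, rem=7, quantum used, demote→Q1. Q0=[P5,P1] Q1=[P2,P3,P4] Q2=[]
t=7-9: P5@Q0 runs 2, rem=3, I/O yield, promote→Q0. Q0=[P1,P5] Q1=[P2,P3,P4] Q2=[]
t=9-10: P1@Q0 runs 1, rem=7, I/O yield, promote→Q0. Q0=[P5,P1] Q1=[P2,P3,P4] Q2=[]
t=10-12: P5@Q0 runs 2, rem=1, I/O yield, promote→Q0. Q0=[P1,P5] Q1=[P2,P3,P4] Q2=[]
t=12-13: P1@Q0 runs 1, rem=6, I/O yield, promote→Q0. Q0=[P5,P1] Q1=[P2,P3,P4] Q2=[]
t=13-14: P5@Q0 runs 1, rem=0, completes. Q0=[P1] Q1=[P2,P3,P4] Q2=[]
t=14-15: P1@Q0 runs 1, rem=5, I/O yield, promote→Q0. Q0=[P1] Q1=[P2,P3,P4] Q2=[]
t=15-16: P1@Q0 runs 1, rem=4, I/O yield, promote→Q0. Q0=[P1] Q1=[P2,P3,P4] Q2=[]
t=16-17: P1@Q0 runs 1, rem=3, I/O yield, promote→Q0. Q0=[P1] Q1=[P2,P3,P4] Q2=[]
t=17-18: P1@Q0 runs 1, rem=2, I/O yield, promote→Q0. Q0=[P1] Q1=[P2,P3,P4] Q2=[]
t=18-19: P1@Q0 runs 1, rem=1, I/O yield, promote→Q0. Q0=[P1] Q1=[P2,P3,P4] Q2=[]
t=19-20: P1@Q0 runs 1, rem=0, completes. Q0=[] Q1=[P2,P3,P4] Q2=[]
t=20-26: P2@Q1 runs 6, rem=6, quantum used, demote→Q2. Q0=[] Q1=[P3,P4] Q2=[P2]
t=26-29: P3@Q1 runs 3, rem=3, I/O yield, promote→Q0. Q0=[P3] Q1=[P4] Q2=[P2]
t=29-31: P3@Q0 runs 2, rem=1, quantum used, demote→Q1. Q0=[] Q1=[P4,P3] Q2=[P2]
t=31-37: P4@Q1 runs 6, rem=1, quantum used, demote→Q2. Q0=[] Q1=[P3] Q2=[P2,P4]
t=37-38: P3@Q1 runs 1, rem=0, completes. Q0=[] Q1=[] Q2=[P2,P4]
t=38-44: P2@Q2 runs 6, rem=0, completes. Q0=[] Q1=[] Q2=[P4]
t=44-45: P4@Q2 runs 1, rem=0, completes. Q0=[] Q1=[] Q2=[]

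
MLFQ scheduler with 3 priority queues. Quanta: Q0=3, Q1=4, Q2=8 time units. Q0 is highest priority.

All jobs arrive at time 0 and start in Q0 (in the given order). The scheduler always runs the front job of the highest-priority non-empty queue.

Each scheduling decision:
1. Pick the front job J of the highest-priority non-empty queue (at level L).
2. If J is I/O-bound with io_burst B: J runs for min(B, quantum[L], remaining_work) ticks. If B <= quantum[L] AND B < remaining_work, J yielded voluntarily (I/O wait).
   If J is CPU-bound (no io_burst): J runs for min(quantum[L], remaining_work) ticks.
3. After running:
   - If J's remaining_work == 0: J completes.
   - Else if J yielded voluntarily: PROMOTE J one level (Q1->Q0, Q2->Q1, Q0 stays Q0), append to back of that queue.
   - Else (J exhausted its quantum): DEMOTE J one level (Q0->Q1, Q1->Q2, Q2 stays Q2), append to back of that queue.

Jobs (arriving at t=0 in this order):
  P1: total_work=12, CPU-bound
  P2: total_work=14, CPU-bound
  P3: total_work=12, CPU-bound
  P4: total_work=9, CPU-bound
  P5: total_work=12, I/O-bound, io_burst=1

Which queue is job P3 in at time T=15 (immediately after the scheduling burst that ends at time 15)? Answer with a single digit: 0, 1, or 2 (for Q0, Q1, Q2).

Answer: 1

Derivation:
t=0-3: P1@Q0 runs 3, rem=9, quantum used, demote→Q1. Q0=[P2,P3,P4,P5] Q1=[P1] Q2=[]
t=3-6: P2@Q0 runs 3, rem=11, quantum used, demote→Q1. Q0=[P3,P4,P5] Q1=[P1,P2] Q2=[]
t=6-9: P3@Q0 runs 3, rem=9, quantum used, demote→Q1. Q0=[P4,P5] Q1=[P1,P2,P3] Q2=[]
t=9-12: P4@Q0 runs 3, rem=6, quantum used, demote→Q1. Q0=[P5] Q1=[P1,P2,P3,P4] Q2=[]
t=12-13: P5@Q0 runs 1, rem=11, I/O yield, promote→Q0. Q0=[P5] Q1=[P1,P2,P3,P4] Q2=[]
t=13-14: P5@Q0 runs 1, rem=10, I/O yield, promote→Q0. Q0=[P5] Q1=[P1,P2,P3,P4] Q2=[]
t=14-15: P5@Q0 runs 1, rem=9, I/O yield, promote→Q0. Q0=[P5] Q1=[P1,P2,P3,P4] Q2=[]
t=15-16: P5@Q0 runs 1, rem=8, I/O yield, promote→Q0. Q0=[P5] Q1=[P1,P2,P3,P4] Q2=[]
t=16-17: P5@Q0 runs 1, rem=7, I/O yield, promote→Q0. Q0=[P5] Q1=[P1,P2,P3,P4] Q2=[]
t=17-18: P5@Q0 runs 1, rem=6, I/O yield, promote→Q0. Q0=[P5] Q1=[P1,P2,P3,P4] Q2=[]
t=18-19: P5@Q0 runs 1, rem=5, I/O yield, promote→Q0. Q0=[P5] Q1=[P1,P2,P3,P4] Q2=[]
t=19-20: P5@Q0 runs 1, rem=4, I/O yield, promote→Q0. Q0=[P5] Q1=[P1,P2,P3,P4] Q2=[]
t=20-21: P5@Q0 runs 1, rem=3, I/O yield, promote→Q0. Q0=[P5] Q1=[P1,P2,P3,P4] Q2=[]
t=21-22: P5@Q0 runs 1, rem=2, I/O yield, promote→Q0. Q0=[P5] Q1=[P1,P2,P3,P4] Q2=[]
t=22-23: P5@Q0 runs 1, rem=1, I/O yield, promote→Q0. Q0=[P5] Q1=[P1,P2,P3,P4] Q2=[]
t=23-24: P5@Q0 runs 1, rem=0, completes. Q0=[] Q1=[P1,P2,P3,P4] Q2=[]
t=24-28: P1@Q1 runs 4, rem=5, quantum used, demote→Q2. Q0=[] Q1=[P2,P3,P4] Q2=[P1]
t=28-32: P2@Q1 runs 4, rem=7, quantum used, demote→Q2. Q0=[] Q1=[P3,P4] Q2=[P1,P2]
t=32-36: P3@Q1 runs 4, rem=5, quantum used, demote→Q2. Q0=[] Q1=[P4] Q2=[P1,P2,P3]
t=36-40: P4@Q1 runs 4, rem=2, quantum used, demote→Q2. Q0=[] Q1=[] Q2=[P1,P2,P3,P4]
t=40-45: P1@Q2 runs 5, rem=0, completes. Q0=[] Q1=[] Q2=[P2,P3,P4]
t=45-52: P2@Q2 runs 7, rem=0, completes. Q0=[] Q1=[] Q2=[P3,P4]
t=52-57: P3@Q2 runs 5, rem=0, completes. Q0=[] Q1=[] Q2=[P4]
t=57-59: P4@Q2 runs 2, rem=0, completes. Q0=[] Q1=[] Q2=[]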